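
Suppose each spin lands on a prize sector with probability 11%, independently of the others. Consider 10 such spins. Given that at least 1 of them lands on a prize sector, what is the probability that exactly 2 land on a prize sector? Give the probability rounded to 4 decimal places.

0.3115

X ~ Binomial(10, 0.11). Want P(X=2 | X≥1) = P(X=2) / P(X≥1).
P(X=2) = C(10,2)·0.11^2·0.89^8 = 0.214347
P(X≥1) = 1 − 0.311817 = 0.688183
Ratio = 0.214347 / 0.688183 = 0.311468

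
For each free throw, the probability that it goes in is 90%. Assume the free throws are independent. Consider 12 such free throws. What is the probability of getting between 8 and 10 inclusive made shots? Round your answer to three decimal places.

X ~ Binomial(12, 0.90); P(8 ≤ X ≤ 10) = Σ C(12,k) p^k (1−p)^(12−k) over k:
  k=8: C(12,8)·0.90^8·0.10^4 = 0.02131
  k=9: C(12,9)·0.90^9·0.10^3 = 0.08523
  k=10: C(12,10)·0.90^10·0.10^2 = 0.23013
Total = 0.33667

0.337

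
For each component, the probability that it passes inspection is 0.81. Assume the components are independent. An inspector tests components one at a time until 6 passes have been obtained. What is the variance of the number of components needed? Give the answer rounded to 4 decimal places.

1.7375

Y = total components until the sixth success; negative binomial with r=6, p=0.81.
Var(Y) = r(1−p)/p² = 6·0.19 / 0.81² = 1.737540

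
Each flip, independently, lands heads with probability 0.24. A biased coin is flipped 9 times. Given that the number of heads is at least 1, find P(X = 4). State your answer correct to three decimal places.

X ~ Binomial(9, 0.24). Want P(X=4 | X≥1) = P(X=4) / P(X≥1).
P(X=4) = C(9,4)·0.24^4·0.76^5 = 0.10599
P(X≥1) = 1 − 0.08459 = 0.91541
Ratio = 0.10599 / 0.91541 = 0.11579

0.116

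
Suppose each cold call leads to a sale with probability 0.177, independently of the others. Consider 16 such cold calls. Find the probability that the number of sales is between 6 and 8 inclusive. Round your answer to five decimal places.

0.04850

X ~ Binomial(16, 0.177); P(6 ≤ X ≤ 8) = Σ C(16,k) p^k (1−p)^(16−k) over k:
  k=6: C(16,6)·0.177^6·0.823^10 = 0.0351044
  k=7: C(16,7)·0.177^7·0.823^9 = 0.0107854
  k=8: C(16,8)·0.177^8·0.823^8 = 0.0026095
Total = 0.0484994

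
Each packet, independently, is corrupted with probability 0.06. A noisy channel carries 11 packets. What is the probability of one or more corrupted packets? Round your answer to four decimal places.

0.4937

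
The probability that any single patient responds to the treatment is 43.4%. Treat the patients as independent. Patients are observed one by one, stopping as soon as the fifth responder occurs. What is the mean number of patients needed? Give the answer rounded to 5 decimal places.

11.52074

Y = total patients until the fifth success; negative binomial with r=5, p=0.434.
E[Y] = r / p = 5 / 0.434 = 11.5207373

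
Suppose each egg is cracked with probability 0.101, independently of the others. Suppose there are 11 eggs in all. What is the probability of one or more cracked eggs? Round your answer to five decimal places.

0.69000

P(at least one) = 1 − P(none) = 1 − (1 − 0.101)^11
= 1 − 0.3099964 = 0.6900036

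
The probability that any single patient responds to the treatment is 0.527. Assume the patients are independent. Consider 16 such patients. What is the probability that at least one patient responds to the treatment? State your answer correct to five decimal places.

0.99999

P(at least one) = 1 − P(none) = 1 − (1 − 0.527)^16
= 1 − 0.0000063 = 0.9999937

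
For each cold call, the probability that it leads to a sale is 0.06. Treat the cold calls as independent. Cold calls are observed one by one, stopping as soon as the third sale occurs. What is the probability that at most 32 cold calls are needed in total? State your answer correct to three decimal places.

Finishing within 32 cold calls ⇔ at least 3 successes in the first 32. With X ~ Binomial(32, 0.06), P(Y ≤ 32) = 1 − P(X ≤ 2).
  k=0: C(32,0)·0.06^0·0.94^32 = 0.13807
  k=1: C(32,1)·0.06^1·0.94^31 = 0.28201
  k=2: C(32,2)·0.06^2·0.94^30 = 0.27901
1 − 0.69909 = 0.30091

0.301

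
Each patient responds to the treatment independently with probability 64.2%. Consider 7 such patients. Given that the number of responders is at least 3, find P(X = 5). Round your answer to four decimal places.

0.3126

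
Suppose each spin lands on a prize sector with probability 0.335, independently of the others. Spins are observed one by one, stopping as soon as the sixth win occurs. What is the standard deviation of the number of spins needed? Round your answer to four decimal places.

Y = total spins until the sixth success; negative binomial with r=6, p=0.335.
SD(Y) = √[r(1−p)/p²] = √(35.553575) = 5.962682

5.9627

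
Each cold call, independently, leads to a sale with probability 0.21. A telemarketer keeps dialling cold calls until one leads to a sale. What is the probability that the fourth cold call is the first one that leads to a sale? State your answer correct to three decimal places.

0.104

Geometric (trials to first success), p = 0.21.
P(Y = 4) = (1−p)^3 · p = 0.49304 · 0.21 = 0.10354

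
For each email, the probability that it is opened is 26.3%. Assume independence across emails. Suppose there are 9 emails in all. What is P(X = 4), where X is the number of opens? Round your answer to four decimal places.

X ~ Binomial(n=9, p=0.263).
P(X=4) = C(9,4) · p^4 · (1−p)^5
= 126 · 0.0047844 · 0.21744 = 0.131078

0.1311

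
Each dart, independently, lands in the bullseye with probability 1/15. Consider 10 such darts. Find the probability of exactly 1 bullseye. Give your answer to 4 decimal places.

X ~ Binomial(n=10, p=0.066667).
P(X=1) = C(10,1) · p^1 · (1−p)^9
= 10 · 0.066667 · 0.53744 = 0.358294

0.3583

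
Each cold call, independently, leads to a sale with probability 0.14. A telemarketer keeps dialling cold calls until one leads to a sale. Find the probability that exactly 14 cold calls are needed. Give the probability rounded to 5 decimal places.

Geometric (trials to first success), p = 0.14.
P(Y = 14) = (1−p)^13 · p = 0.14076 · 0.14 = 0.0197064

0.01971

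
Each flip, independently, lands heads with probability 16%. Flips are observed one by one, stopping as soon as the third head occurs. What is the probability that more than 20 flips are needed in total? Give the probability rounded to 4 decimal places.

0.3580

Needing more than 20 flips ⇔ fewer than 3 successes in the first 20. With X ~ Binomial(20, 0.16), P(Y > 20) = P(X ≤ 2).
  k=0: C(20,0)·0.16^0·0.84^20 = 0.030590
  k=1: C(20,1)·0.16^1·0.84^19 = 0.116535
  k=2: C(20,2)·0.16^2·0.84^18 = 0.210873
P(X ≤ 2) = 0.357998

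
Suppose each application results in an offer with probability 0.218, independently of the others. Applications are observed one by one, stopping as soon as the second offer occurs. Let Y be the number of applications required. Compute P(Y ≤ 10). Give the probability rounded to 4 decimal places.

Finishing within 10 applications ⇔ at least 2 successes in the first 10. With X ~ Binomial(10, 0.218), P(Y ≤ 10) = 1 − P(X ≤ 1).
  k=0: C(10,0)·0.218^0·0.782^10 = 0.085520
  k=1: C(10,1)·0.218^1·0.782^9 = 0.238406
1 − 0.323926 = 0.676074

0.6761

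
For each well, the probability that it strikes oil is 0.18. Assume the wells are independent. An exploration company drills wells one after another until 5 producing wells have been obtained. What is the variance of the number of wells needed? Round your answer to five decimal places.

126.54321

Y = total wells until the fifth success; negative binomial with r=5, p=0.18.
Var(Y) = r(1−p)/p² = 5·0.82 / 0.18² = 126.5432099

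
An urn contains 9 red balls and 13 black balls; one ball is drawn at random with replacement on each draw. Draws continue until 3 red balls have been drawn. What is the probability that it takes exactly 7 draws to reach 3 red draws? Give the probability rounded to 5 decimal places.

0.12521

Y = trial on which the third success occurs; negative binomial, r=3, p=0.409091.
P(Y=7) = C(6,2) · p^3 · (1−p)^4
= 15 · 0.068464 · 0.12192 = 0.1252084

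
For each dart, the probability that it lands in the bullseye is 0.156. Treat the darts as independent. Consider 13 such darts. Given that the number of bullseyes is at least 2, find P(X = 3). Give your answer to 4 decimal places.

0.3187

X ~ Binomial(13, 0.156). Want P(X=3 | X≥2) = P(X=3) / P(X≥2).
P(X=3) = C(13,3)·0.156^3·0.844^10 = 0.199143
P(X≥2) = 1 − 0.110269 − 0.264958 = 0.624773
Ratio = 0.199143 / 0.624773 = 0.318744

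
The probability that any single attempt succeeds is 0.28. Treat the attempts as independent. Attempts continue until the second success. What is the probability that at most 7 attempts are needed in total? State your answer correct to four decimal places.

0.6266

Finishing within 7 attempts ⇔ at least 2 successes in the first 7. With X ~ Binomial(7, 0.28), P(Y ≤ 7) = 1 − P(X ≤ 1).
  k=0: C(7,0)·0.28^0·0.72^7 = 0.100306
  k=1: C(7,1)·0.28^1·0.72^6 = 0.273056
1 − 0.373362 = 0.626638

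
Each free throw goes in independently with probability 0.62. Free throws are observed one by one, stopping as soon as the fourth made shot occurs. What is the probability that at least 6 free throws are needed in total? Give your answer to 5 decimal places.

Needing more than 5 free throws ⇔ fewer than 4 successes in the first 5. With X ~ Binomial(5, 0.62), P(Y > 5) = P(X ≤ 3).
  k=0: C(5,0)·0.62^0·0.38^5 = 0.0079235
  k=1: C(5,1)·0.62^1·0.38^4 = 0.0646392
  k=2: C(5,2)·0.62^2·0.38^3 = 0.2109280
  k=3: C(5,3)·0.62^3·0.38^2 = 0.3441456
P(X ≤ 3) = 0.6276363

0.62764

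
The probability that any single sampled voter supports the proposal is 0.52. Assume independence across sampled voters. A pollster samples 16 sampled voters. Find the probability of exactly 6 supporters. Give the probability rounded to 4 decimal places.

0.1028

X ~ Binomial(n=16, p=0.52).
P(X=6) = C(16,6) · p^6 · (1−p)^10
= 8008 · 0.019771 · 0.00064925 = 0.102791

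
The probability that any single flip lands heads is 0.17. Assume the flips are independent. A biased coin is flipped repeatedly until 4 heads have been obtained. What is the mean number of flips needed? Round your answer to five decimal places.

23.52941

Y = total flips until the fourth success; negative binomial with r=4, p=0.17.
E[Y] = r / p = 4 / 0.17 = 23.5294118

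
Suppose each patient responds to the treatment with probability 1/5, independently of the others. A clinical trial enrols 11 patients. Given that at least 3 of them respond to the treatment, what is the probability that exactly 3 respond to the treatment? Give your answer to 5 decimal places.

X ~ Binomial(11, 0.20). Want P(X=3 | X≥3) = P(X=3) / P(X≥3).
P(X=3) = C(11,3)·0.20^3·0.80^8 = 0.2214593
P(X≥3) = 1 − 0.0858993 − 0.2362232 − 0.2952790 = 0.3825985
Ratio = 0.2214593 / 0.3825985 = 0.5788295

0.57883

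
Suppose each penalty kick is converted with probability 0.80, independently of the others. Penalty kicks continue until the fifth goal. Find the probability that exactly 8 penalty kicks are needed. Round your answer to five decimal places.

Y = trial on which the fifth success occurs; negative binomial, r=5, p=0.80.
P(Y=8) = C(7,4) · p^5 · (1−p)^3
= 35 · 0.32768 · 0.008 = 0.0917504

0.09175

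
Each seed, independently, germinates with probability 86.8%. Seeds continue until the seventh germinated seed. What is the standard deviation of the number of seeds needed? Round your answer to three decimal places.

1.107

Y = total seeds until the seventh success; negative binomial with r=7, p=0.868.
SD(Y) = √[r(1−p)/p²] = √(1.22640) = 1.10743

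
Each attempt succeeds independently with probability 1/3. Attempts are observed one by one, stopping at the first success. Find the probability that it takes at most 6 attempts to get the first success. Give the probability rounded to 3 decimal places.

0.912

Y = number of attempts to the first success; geometric, p = 0.333333.
P(Y ≤ 6) = 1 − (1−p)^6 = 1 − 0.08779 = 0.91221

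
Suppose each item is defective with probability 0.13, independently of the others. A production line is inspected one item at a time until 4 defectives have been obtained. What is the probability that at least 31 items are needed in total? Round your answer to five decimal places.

Needing more than 30 items ⇔ fewer than 4 successes in the first 30. With X ~ Binomial(30, 0.13), P(Y > 30) = P(X ≤ 3).
  k=0: C(30,0)·0.13^0·0.87^30 = 0.0153313
  k=1: C(30,1)·0.13^1·0.87^29 = 0.0687263
  k=2: C(30,2)·0.13^2·0.87^28 = 0.1489070
  k=3: C(30,3)·0.13^3·0.87^27 = 0.2076710
P(X ≤ 3) = 0.4406355

0.44064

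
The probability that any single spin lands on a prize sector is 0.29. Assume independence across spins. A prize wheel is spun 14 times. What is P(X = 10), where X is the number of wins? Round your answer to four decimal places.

0.0011

X ~ Binomial(n=14, p=0.29).
P(X=10) = C(14,10) · p^10 · (1−p)^4
= 1001 · 4.2071e-06 · 0.25412 = 0.001070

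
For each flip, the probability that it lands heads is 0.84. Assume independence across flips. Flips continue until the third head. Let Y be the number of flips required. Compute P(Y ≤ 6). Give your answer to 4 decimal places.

Finishing within 6 flips ⇔ at least 3 successes in the first 6. With X ~ Binomial(6, 0.84), P(Y ≤ 6) = 1 − P(X ≤ 2).
  k=0: C(6,0)·0.84^0·0.16^6 = 0.000017
  k=1: C(6,1)·0.84^1·0.16^5 = 0.000528
  k=2: C(6,2)·0.84^2·0.16^4 = 0.006936
1 − 0.007482 = 0.992518

0.9925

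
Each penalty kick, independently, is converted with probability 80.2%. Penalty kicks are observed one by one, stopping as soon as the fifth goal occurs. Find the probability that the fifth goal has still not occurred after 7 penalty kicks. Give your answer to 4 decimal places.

0.1446

Needing more than 7 penalty kicks ⇔ fewer than 5 successes in the first 7. With X ~ Binomial(7, 0.802), P(Y > 7) = P(X ≤ 4).
  k=0: C(7,0)·0.802^0·0.198^7 = 0.000012
  k=1: C(7,1)·0.802^1·0.198^6 = 0.000338
  k=2: C(7,2)·0.802^2·0.198^5 = 0.004110
  k=3: C(7,3)·0.802^3·0.198^4 = 0.027749
  k=4: C(7,4)·0.802^4·0.198^3 = 0.112399
P(X ≤ 4) = 0.144609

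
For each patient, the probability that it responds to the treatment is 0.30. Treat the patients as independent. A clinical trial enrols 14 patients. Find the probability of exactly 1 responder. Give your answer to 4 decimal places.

0.0407

X ~ Binomial(n=14, p=0.30).
P(X=1) = C(14,1) · p^1 · (1−p)^13
= 14 · 0.3 · 0.0096889 = 0.040693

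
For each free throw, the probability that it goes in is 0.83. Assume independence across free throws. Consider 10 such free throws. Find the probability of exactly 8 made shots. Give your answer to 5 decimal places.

X ~ Binomial(n=10, p=0.83).
P(X=8) = C(10,8) · p^8 · (1−p)^2
= 45 · 0.22523 · 0.0289 = 0.2929106

0.29291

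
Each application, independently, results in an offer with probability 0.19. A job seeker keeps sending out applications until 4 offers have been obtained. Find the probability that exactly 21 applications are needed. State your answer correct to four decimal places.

0.0413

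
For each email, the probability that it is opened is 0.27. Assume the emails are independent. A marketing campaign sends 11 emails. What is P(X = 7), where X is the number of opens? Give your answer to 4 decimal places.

X ~ Binomial(n=11, p=0.27).
P(X=7) = C(11,7) · p^7 · (1−p)^4
= 330 · 0.0001046 · 0.28398 = 0.009803

0.0098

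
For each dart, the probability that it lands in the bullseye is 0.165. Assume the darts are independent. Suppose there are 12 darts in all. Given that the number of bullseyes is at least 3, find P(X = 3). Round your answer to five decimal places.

0.61583

X ~ Binomial(12, 0.165). Want P(X=3 | X≥3) = P(X=3) / P(X≥3).
P(X=3) = C(12,3)·0.165^3·0.835^9 = 0.1950082
P(X≥3) = 1 − 0.1148782 − 0.2724058 − 0.2960578 = 0.3166581
Ratio = 0.1950082 / 0.3166581 = 0.6158319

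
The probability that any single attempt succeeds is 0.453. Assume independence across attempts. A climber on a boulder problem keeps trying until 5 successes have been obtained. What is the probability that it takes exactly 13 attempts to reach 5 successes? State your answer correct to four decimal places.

Y = trial on which the fifth success occurs; negative binomial, r=5, p=0.453.
P(Y=13) = C(12,4) · p^5 · (1−p)^8
= 495 · 0.019076 · 0.0080149 = 0.075682

0.0757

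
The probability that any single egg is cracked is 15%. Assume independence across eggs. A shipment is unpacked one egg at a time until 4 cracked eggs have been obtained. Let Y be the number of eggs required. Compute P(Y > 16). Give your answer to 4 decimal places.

0.7899

Needing more than 16 eggs ⇔ fewer than 4 successes in the first 16. With X ~ Binomial(16, 0.15), P(Y > 16) = P(X ≤ 3).
  k=0: C(16,0)·0.15^0·0.85^16 = 0.074251
  k=1: C(16,1)·0.15^1·0.85^15 = 0.209650
  k=2: C(16,2)·0.15^2·0.85^14 = 0.277478
  k=3: C(16,3)·0.15^3·0.85^13 = 0.228511
P(X ≤ 3) = 0.789891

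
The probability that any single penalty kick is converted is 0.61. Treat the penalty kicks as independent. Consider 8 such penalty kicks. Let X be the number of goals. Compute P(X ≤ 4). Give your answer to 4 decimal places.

X ~ Binomial(8, 0.61); P(X ≤ 4) = Σ C(8,k) p^k (1−p)^(8−k) over k:
  k=0: C(8,0)·0.61^0·0.39^8 = 0.000535
  k=1: C(8,1)·0.61^1·0.39^7 = 0.006697
  k=2: C(8,2)·0.61^2·0.39^6 = 0.036661
  k=3: C(8,3)·0.61^3·0.39^5 = 0.114683
  k=4: C(8,4)·0.61^4·0.39^4 = 0.224221
Total = 0.382797

0.3828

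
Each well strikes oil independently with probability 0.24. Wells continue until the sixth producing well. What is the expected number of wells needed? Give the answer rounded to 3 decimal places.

Y = total wells until the sixth success; negative binomial with r=6, p=0.24.
E[Y] = r / p = 6 / 0.24 = 25.00000

25.000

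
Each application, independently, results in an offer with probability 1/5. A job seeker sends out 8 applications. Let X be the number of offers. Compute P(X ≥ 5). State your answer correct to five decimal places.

X ~ Binomial(8, 0.20); P(X ≥ 5) = Σ C(8,k) p^k (1−p)^(8−k) over k:
  k=5: C(8,5)·0.20^5·0.80^3 = 0.0091750
  k=6: C(8,6)·0.20^6·0.80^2 = 0.0011469
  k=7: C(8,7)·0.20^7·0.80^1 = 0.0000819
  k=8: C(8,8)·0.20^8·0.80^0 = 0.0000026
Total = 0.0104064

0.01041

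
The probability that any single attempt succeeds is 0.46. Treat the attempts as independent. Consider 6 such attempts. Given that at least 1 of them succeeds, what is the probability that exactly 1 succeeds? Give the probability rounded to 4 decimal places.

0.1300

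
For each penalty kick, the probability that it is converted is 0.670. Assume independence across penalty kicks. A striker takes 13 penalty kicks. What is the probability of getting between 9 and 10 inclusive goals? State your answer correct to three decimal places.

0.418

X ~ Binomial(13, 0.67); P(9 ≤ X ≤ 10) = Σ C(13,k) p^k (1−p)^(13−k) over k:
  k=9: C(13,9)·0.67^9·0.33^4 = 0.23069
  k=10: C(13,10)·0.67^10·0.33^3 = 0.18735
Total = 0.41804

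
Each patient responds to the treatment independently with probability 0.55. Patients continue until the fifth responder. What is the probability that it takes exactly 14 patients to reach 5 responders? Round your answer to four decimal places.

0.0272

Y = trial on which the fifth success occurs; negative binomial, r=5, p=0.55.
P(Y=14) = C(13,4) · p^5 · (1−p)^9
= 715 · 0.050328 · 0.00075668 = 0.027229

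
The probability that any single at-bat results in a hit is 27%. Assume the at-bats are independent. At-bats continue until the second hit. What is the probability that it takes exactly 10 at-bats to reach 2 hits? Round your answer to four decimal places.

Y = trial on which the second success occurs; negative binomial, r=2, p=0.27.
P(Y=10) = C(9,1) · p^2 · (1−p)^8
= 9 · 0.0729 · 0.080646 = 0.052912

0.0529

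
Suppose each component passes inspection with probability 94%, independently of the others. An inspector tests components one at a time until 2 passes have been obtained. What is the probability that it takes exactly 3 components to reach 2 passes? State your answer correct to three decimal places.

Y = trial on which the second success occurs; negative binomial, r=2, p=0.94.
P(Y=3) = C(2,1) · p^2 · (1−p)^1
= 2 · 0.8836 · 0.06 = 0.10603

0.106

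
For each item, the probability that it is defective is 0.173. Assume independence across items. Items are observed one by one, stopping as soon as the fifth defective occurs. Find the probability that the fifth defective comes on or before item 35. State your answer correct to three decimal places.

0.748

Finishing within 35 items ⇔ at least 5 successes in the first 35. With X ~ Binomial(35, 0.173), P(Y ≤ 35) = 1 − P(X ≤ 4).
  k=0: C(35,0)·0.173^0·0.827^35 = 0.00130
  k=1: C(35,1)·0.173^1·0.827^34 = 0.00949
  k=2: C(35,2)·0.173^2·0.827^33 = 0.03375
  k=3: C(35,3)·0.173^3·0.827^32 = 0.07766
  k=4: C(35,4)·0.173^4·0.827^31 = 0.12997
1 − 0.25218 = 0.74782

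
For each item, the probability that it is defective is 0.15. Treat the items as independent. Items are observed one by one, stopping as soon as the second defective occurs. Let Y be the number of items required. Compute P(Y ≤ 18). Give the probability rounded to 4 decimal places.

0.7759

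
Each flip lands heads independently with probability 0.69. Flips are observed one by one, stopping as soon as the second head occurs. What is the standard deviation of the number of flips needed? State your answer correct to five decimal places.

1.14116

Y = total flips until the second success; negative binomial with r=2, p=0.69.
SD(Y) = √[r(1−p)/p²] = √(1.3022474) = 1.1411606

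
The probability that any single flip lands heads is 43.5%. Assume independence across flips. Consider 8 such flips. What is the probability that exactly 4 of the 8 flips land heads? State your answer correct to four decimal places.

X ~ Binomial(n=8, p=0.435).
P(X=4) = C(8,4) · p^4 · (1−p)^4
= 70 · 0.035806 · 0.1019 = 0.255416

0.2554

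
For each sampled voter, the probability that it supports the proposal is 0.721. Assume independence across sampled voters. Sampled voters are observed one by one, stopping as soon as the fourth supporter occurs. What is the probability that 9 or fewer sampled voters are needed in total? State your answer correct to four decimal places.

0.9824

Finishing within 9 sampled voters ⇔ at least 4 successes in the first 9. With X ~ Binomial(9, 0.721), P(Y ≤ 9) = 1 − P(X ≤ 3).
  k=0: C(9,0)·0.721^0·0.279^9 = 0.000010
  k=1: C(9,1)·0.721^1·0.279^8 = 0.000238
  k=2: C(9,2)·0.721^2·0.279^7 = 0.002463
  k=3: C(9,3)·0.721^3·0.279^6 = 0.014849
1 − 0.017561 = 0.982439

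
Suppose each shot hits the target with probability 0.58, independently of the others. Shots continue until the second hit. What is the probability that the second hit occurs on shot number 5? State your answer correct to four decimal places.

0.0997

Y = trial on which the second success occurs; negative binomial, r=2, p=0.58.
P(Y=5) = C(4,1) · p^2 · (1−p)^3
= 4 · 0.3364 · 0.074088 = 0.099693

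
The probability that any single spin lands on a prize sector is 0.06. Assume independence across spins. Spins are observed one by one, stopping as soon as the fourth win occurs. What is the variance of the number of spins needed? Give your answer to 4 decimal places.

1044.4444

Y = total spins until the fourth success; negative binomial with r=4, p=0.06.
Var(Y) = r(1−p)/p² = 4·0.94 / 0.06² = 1044.444444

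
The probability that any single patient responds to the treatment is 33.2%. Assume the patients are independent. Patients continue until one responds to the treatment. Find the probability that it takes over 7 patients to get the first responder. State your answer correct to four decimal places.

0.0594

Y = number of patients to the first success; geometric, p = 0.332.
P(Y > 7) = P(first 7 all fail) = (1−p)^7 = 0.059352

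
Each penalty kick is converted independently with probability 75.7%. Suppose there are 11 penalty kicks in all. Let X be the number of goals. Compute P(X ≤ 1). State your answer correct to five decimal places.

0.00001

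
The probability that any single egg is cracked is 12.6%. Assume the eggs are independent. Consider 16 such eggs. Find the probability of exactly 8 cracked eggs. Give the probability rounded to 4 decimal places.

0.0003

X ~ Binomial(n=16, p=0.126).
P(X=8) = C(16,8) · p^8 · (1−p)^8
= 12870 · 6.3528e-08 · 0.34048 = 0.000278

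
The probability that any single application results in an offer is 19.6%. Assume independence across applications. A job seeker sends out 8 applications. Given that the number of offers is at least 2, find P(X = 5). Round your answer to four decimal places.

0.0174

X ~ Binomial(8, 0.196). Want P(X=5 | X≥2) = P(X=5) / P(X≥2).
P(X=5) = C(8,5)·0.196^5·0.804^3 = 0.008419
P(X≥2) = 1 − 0.174602 − 0.340517 = 0.484882
Ratio = 0.008419 / 0.484882 = 0.017362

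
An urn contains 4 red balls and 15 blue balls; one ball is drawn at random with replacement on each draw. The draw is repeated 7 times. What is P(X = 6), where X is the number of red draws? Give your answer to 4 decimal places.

0.0005

X ~ Binomial(n=7, p=0.210526).
P(X=6) = C(7,6) · p^6 · (1−p)^1
= 7 · 8.7064e-05 · 0.78947 = 0.000481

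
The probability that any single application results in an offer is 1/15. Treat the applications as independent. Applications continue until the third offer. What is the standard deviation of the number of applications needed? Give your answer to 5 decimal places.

Y = total applications until the third success; negative binomial with r=3, p=0.066667.
SD(Y) = √[r(1−p)/p²] = √(630.0000000) = 25.0998008

25.09980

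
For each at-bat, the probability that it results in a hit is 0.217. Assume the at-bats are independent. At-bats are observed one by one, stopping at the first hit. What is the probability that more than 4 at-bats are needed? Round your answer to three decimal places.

0.376

Y = number of at-bats to the first success; geometric, p = 0.217.
P(Y > 4) = P(first 4 all fail) = (1−p)^4 = 0.37588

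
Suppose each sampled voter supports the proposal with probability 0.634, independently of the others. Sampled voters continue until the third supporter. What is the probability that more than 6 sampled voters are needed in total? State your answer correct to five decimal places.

0.13558

Needing more than 6 sampled voters ⇔ fewer than 3 successes in the first 6. With X ~ Binomial(6, 0.634), P(Y > 6) = P(X ≤ 2).
  k=0: C(6,0)·0.634^0·0.366^6 = 0.0024037
  k=1: C(6,1)·0.634^1·0.366^5 = 0.0249831
  k=2: C(6,2)·0.634^2·0.366^4 = 0.1081917
P(X ≤ 2) = 0.1355786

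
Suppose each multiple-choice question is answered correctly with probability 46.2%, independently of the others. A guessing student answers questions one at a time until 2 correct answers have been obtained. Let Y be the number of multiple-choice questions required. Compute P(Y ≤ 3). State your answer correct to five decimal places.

Finishing within 3 multiple-choice questions ⇔ at least 2 successes in the first 3. With X ~ Binomial(3, 0.462), P(Y ≤ 3) = 1 − P(X ≤ 1).
  k=0: C(3,0)·0.462^0·0.538^3 = 0.1557209
  k=1: C(3,1)·0.462^1·0.538^2 = 0.4011694
1 − 0.5568903 = 0.4431097

0.44311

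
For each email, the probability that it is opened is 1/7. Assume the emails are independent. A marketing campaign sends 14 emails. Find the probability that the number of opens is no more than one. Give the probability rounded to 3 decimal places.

0.385

X ~ Binomial(14, 0.142857); P(X ≤ 1) = Σ C(14,k) p^k (1−p)^(14−k) over k:
  k=0: C(14,0)·0.142857^0·0.857143^14 = 0.11554
  k=1: C(14,1)·0.142857^1·0.857143^13 = 0.26960
Total = 0.38514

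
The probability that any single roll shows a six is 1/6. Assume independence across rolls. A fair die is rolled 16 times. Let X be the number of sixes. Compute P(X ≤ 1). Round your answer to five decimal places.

X ~ Binomial(16, 0.166667); P(X ≤ 1) = Σ C(16,k) p^k (1−p)^(16−k) over k:
  k=0: C(16,0)·0.166667^0·0.833333^16 = 0.0540879
  k=1: C(16,1)·0.166667^1·0.833333^15 = 0.1730813
Total = 0.2271692

0.22717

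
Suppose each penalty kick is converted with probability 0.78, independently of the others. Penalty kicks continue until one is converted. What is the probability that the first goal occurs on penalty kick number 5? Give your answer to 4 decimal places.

0.0018

Geometric (trials to first success), p = 0.78.
P(Y = 5) = (1−p)^4 · p = 0.0023426 · 0.78 = 0.001827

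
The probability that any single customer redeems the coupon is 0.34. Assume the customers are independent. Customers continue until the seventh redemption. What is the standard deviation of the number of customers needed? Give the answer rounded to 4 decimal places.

Y = total customers until the seventh success; negative binomial with r=7, p=0.34.
SD(Y) = √[r(1−p)/p²] = √(39.965398) = 6.321819

6.3218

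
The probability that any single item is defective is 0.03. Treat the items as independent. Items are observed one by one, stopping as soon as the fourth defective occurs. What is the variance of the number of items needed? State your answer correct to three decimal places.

Y = total items until the fourth success; negative binomial with r=4, p=0.03.
Var(Y) = r(1−p)/p² = 4·0.97 / 0.03² = 4311.11111

4311.111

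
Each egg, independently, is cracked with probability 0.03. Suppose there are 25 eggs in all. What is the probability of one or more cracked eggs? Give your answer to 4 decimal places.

P(at least one) = 1 − P(none) = 1 − (1 − 0.03)^25
= 1 − 0.466975 = 0.533025

0.5330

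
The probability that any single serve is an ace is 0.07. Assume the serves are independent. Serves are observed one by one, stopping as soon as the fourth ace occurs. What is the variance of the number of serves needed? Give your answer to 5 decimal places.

Y = total serves until the fourth success; negative binomial with r=4, p=0.07.
Var(Y) = r(1−p)/p² = 4·0.93 / 0.07² = 759.1836735

759.18367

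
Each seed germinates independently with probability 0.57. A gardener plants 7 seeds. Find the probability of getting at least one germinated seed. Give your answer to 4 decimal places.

0.9973

P(at least one) = 1 − P(none) = 1 − (1 − 0.57)^7
= 1 − 0.002718 = 0.997282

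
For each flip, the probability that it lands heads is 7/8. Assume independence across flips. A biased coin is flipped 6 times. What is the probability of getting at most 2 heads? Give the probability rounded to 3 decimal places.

0.003

X ~ Binomial(6, 0.875); P(X ≤ 2) = Σ C(6,k) p^k (1−p)^(6−k) over k:
  k=0: C(6,0)·0.875^0·0.125^6 = 0.00000
  k=1: C(6,1)·0.875^1·0.125^5 = 0.00016
  k=2: C(6,2)·0.875^2·0.125^4 = 0.00280
Total = 0.00297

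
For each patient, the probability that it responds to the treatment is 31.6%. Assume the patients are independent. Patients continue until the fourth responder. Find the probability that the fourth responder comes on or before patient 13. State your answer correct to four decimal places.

Finishing within 13 patients ⇔ at least 4 successes in the first 13. With X ~ Binomial(13, 0.316), P(Y ≤ 13) = 1 − P(X ≤ 3).
  k=0: C(13,0)·0.316^0·0.684^13 = 0.007173
  k=1: C(13,1)·0.316^1·0.684^12 = 0.043083
  k=2: C(13,2)·0.316^2·0.684^11 = 0.119422
  k=3: C(13,3)·0.316^3·0.684^10 = 0.202296
1 − 0.371975 = 0.628025

0.6280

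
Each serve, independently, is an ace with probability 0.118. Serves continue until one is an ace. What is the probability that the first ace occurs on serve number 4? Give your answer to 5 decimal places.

Geometric (trials to first success), p = 0.118.
P(Y = 4) = (1−p)^3 · p = 0.68613 · 0.118 = 0.0809632

0.08096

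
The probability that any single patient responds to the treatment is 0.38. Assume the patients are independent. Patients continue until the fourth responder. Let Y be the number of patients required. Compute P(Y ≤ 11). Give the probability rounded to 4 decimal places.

Finishing within 11 patients ⇔ at least 4 successes in the first 11. With X ~ Binomial(11, 0.38), P(Y ≤ 11) = 1 − P(X ≤ 3).
  k=0: C(11,0)·0.38^0·0.62^11 = 0.005204
  k=1: C(11,1)·0.38^1·0.62^10 = 0.035083
  k=2: C(11,2)·0.38^2·0.62^9 = 0.107512
  k=3: C(11,3)·0.38^3·0.62^8 = 0.197683
1 − 0.345480 = 0.654520

0.6545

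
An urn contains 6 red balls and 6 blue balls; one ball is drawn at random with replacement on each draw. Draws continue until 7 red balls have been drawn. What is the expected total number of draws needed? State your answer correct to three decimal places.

Y = total draws until the seventh success; negative binomial with r=7, p=0.50.
E[Y] = r / p = 7 / 0.50 = 14.00000

14.000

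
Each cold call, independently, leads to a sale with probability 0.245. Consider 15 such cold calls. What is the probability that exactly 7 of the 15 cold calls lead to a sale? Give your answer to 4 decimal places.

X ~ Binomial(n=15, p=0.245).
P(X=7) = C(15,7) · p^7 · (1−p)^8
= 6435 · 5.2986e-05 · 0.10558 = 0.035999

0.0360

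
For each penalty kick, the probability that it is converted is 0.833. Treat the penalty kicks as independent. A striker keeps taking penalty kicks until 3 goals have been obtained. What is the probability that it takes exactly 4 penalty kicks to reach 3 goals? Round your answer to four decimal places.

0.2896

Y = trial on which the third success occurs; negative binomial, r=3, p=0.833.
P(Y=4) = C(3,2) · p^3 · (1−p)^1
= 3 · 0.57801 · 0.167 = 0.289583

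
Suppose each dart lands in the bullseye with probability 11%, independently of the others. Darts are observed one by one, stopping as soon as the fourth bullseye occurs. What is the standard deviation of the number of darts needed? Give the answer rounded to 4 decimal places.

Y = total darts until the fourth success; negative binomial with r=4, p=0.11.
SD(Y) = √[r(1−p)/p²] = √(294.214876) = 17.152693

17.1527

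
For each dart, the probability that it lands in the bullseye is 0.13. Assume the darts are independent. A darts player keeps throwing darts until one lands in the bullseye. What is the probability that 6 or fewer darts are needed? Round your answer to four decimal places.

0.5664

Y = number of darts to the first success; geometric, p = 0.13.
P(Y ≤ 6) = 1 − (1−p)^6 = 1 − 0.433626 = 0.566374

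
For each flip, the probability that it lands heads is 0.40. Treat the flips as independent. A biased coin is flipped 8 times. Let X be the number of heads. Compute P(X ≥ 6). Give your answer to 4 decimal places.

0.0498

X ~ Binomial(8, 0.40); P(X ≥ 6) = Σ C(8,k) p^k (1−p)^(8−k) over k:
  k=6: C(8,6)·0.40^6·0.60^2 = 0.041288
  k=7: C(8,7)·0.40^7·0.60^1 = 0.007864
  k=8: C(8,8)·0.40^8·0.60^0 = 0.000655
Total = 0.049807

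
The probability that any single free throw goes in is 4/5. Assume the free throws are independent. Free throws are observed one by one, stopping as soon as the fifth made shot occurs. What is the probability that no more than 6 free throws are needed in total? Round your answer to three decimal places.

0.655

Finishing within 6 free throws ⇔ at least 5 successes in the first 6. With X ~ Binomial(6, 0.80), P(Y ≤ 6) = 1 − P(X ≤ 4).
  k=0: C(6,0)·0.80^0·0.20^6 = 0.00006
  k=1: C(6,1)·0.80^1·0.20^5 = 0.00154
  k=2: C(6,2)·0.80^2·0.20^4 = 0.01536
  k=3: C(6,3)·0.80^3·0.20^3 = 0.08192
  k=4: C(6,4)·0.80^4·0.20^2 = 0.24576
1 − 0.34464 = 0.65536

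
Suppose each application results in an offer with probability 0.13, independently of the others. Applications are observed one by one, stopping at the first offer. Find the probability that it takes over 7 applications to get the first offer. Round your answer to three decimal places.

0.377

Y = number of applications to the first success; geometric, p = 0.13.
P(Y > 7) = P(first 7 all fail) = (1−p)^7 = 0.37725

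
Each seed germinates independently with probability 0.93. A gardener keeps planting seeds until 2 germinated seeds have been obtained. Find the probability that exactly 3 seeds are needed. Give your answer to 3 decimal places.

Y = trial on which the second success occurs; negative binomial, r=2, p=0.93.
P(Y=3) = C(2,1) · p^2 · (1−p)^1
= 2 · 0.8649 · 0.07 = 0.12109

0.121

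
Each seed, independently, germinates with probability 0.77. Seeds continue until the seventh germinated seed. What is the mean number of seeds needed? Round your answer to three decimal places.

9.091

Y = total seeds until the seventh success; negative binomial with r=7, p=0.77.
E[Y] = r / p = 7 / 0.77 = 9.09091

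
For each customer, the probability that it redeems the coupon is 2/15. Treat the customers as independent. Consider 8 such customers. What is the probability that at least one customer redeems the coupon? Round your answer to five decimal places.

P(at least one) = 1 − P(none) = 1 − (1 − 0.133333)^8
= 1 − 0.3182854 = 0.6817146

0.68171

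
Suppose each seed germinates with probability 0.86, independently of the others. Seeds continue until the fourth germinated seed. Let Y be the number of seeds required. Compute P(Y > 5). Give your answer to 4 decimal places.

Needing more than 5 seeds ⇔ fewer than 4 successes in the first 5. With X ~ Binomial(5, 0.86), P(Y > 5) = P(X ≤ 3).
  k=0: C(5,0)·0.86^0·0.14^5 = 0.000054
  k=1: C(5,1)·0.86^1·0.14^4 = 0.001652
  k=2: C(5,2)·0.86^2·0.14^3 = 0.020295
  k=3: C(5,3)·0.86^3·0.14^2 = 0.124667
P(X ≤ 3) = 0.146667

0.1467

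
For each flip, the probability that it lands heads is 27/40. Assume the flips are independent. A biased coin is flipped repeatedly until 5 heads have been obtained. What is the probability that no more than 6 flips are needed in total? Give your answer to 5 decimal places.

0.36783

Finishing within 6 flips ⇔ at least 5 successes in the first 6. With X ~ Binomial(6, 0.675), P(Y ≤ 6) = 1 − P(X ≤ 4).
  k=0: C(6,0)·0.675^0·0.325^6 = 0.0011784
  k=1: C(6,1)·0.675^1·0.325^5 = 0.0146849
  k=2: C(6,2)·0.675^2·0.325^4 = 0.0762487
  k=3: C(6,3)·0.675^3·0.325^3 = 0.2111502
  k=4: C(6,4)·0.675^4·0.325^2 = 0.3289070
1 − 0.6321691 = 0.3678309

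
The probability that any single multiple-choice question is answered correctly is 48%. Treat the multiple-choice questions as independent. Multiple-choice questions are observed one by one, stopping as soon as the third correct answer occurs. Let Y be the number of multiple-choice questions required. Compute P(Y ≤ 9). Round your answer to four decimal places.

0.8889

Finishing within 9 multiple-choice questions ⇔ at least 3 successes in the first 9. With X ~ Binomial(9, 0.48), P(Y ≤ 9) = 1 − P(X ≤ 2).
  k=0: C(9,0)·0.48^0·0.52^9 = 0.002780
  k=1: C(9,1)·0.48^1·0.52^8 = 0.023095
  k=2: C(9,2)·0.48^2·0.52^7 = 0.085272
1 − 0.111147 = 0.888853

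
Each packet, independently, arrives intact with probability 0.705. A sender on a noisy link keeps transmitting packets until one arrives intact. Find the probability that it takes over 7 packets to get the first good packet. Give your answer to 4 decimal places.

Y = number of packets to the first success; geometric, p = 0.705.
P(Y > 7) = P(first 7 all fail) = (1−p)^7 = 0.000194

0.0002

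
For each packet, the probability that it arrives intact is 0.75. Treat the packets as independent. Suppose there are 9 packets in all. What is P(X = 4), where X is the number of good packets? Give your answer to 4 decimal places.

X ~ Binomial(n=9, p=0.75).
P(X=4) = C(9,4) · p^4 · (1−p)^5
= 126 · 0.31641 · 0.00097656 = 0.038933

0.0389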